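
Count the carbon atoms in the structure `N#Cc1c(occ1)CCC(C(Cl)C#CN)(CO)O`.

The symbol for carbon appears 12 times in the SMILES. Lowercase c denotes aromatic carbon and counts toward C.

12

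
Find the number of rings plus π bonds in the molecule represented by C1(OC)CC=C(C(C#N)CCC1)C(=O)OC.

Molecular formula from the SMILES: C12H17NO3.
DoU = (2C + 2 + N − H − X)/2 = (2·12 + 2 + 1 − 17 − 0)/2 = 10/2 = 5.
(Structurally: 1 ring(s) + 4 π bond(s) = 5.)

5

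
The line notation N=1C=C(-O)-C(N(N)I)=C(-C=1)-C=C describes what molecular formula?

Heavy atoms from the SMILES: 7 C, 1 I, 3 N, 1 O.
Implicit hydrogens by atom environment:
  3 × C (aromatic): no H
  2 × C (aromatic): 1 H each → 2
  1 × C: 2 H
  1 × C: 1 H
  1 × I: no H
  1 × N: 2 H
  1 × N (aromatic): no H
  1 × N: no H
  1 × O: 1 H
  Total hydrogens = 8.
Molecular formula: C7H8IN3O

C7H8IN3O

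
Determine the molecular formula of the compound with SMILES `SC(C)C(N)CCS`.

Heavy atoms from the SMILES: 5 C, 1 N, 2 S.
Implicit hydrogens by atom environment:
  2 × C: 2 H each → 4
  2 × C: 1 H each → 2
  2 × S: 1 H each → 2
  1 × C: 3 H
  1 × N: 2 H
  Total hydrogens = 13.
Molecular formula: C5H13NS2

C5H13NS2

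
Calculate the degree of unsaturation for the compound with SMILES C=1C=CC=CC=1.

4

Molecular formula from the SMILES: C6H6.
DoU = (2C + 2 + N − H − X)/2 = (2·6 + 2 + 0 − 6 − 0)/2 = 8/2 = 4.
(Structurally: 1 ring(s) + 3 π bond(s) = 4.)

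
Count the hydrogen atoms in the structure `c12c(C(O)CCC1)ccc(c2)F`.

Hydrogens are implicit in SMILES; fill each atom to its normal valence:
  3 × C: 2 H each → 6
  3 × C (aromatic): 1 H each → 3
  3 × C (aromatic): no H
  1 × C: 1 H
  1 × F: no H
  1 × O: 1 H
  Total hydrogens = 11.

11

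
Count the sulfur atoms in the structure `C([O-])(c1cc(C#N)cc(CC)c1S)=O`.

1

The symbol for sulfur appears 1 time in the SMILES.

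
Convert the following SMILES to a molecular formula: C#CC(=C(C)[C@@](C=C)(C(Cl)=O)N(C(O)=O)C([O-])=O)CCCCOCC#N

Heavy atoms from the SMILES: 17 C, 1 Cl, 2 N, 6 O.
Implicit hydrogens by atom environment:
  8 × C: no H
  6 × C: 2 H each → 12
  4 × O: no H
  2 × C: 1 H each → 2
  2 × N: no H
  1 × C: 3 H
  1 × Cl: no H
  1 × O: 1 H
  1 × O (charge -1): no H
  Total hydrogens = 18.
Net charge -1.
Molecular formula: C17H18ClN2O6-

C17H18ClN2O6-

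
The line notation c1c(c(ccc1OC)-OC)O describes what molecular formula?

C8H10O3

Heavy atoms from the SMILES: 8 C, 3 O.
Implicit hydrogens by atom environment:
  3 × C (aromatic): 1 H each → 3
  3 × C (aromatic): no H
  2 × C: 3 H each → 6
  2 × O: no H
  1 × O: 1 H
  Total hydrogens = 10.
Molecular formula: C8H10O3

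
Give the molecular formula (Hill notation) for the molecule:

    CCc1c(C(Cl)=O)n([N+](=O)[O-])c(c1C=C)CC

C11H13ClN2O3

Heavy atoms from the SMILES: 11 C, 1 Cl, 2 N, 3 O.
Implicit hydrogens by atom environment:
  4 × C (aromatic): no H
  3 × C: 2 H each → 6
  2 × C: 3 H each → 6
  2 × O: no H
  1 × C: 1 H
  1 × C: no H
  1 × Cl: no H
  1 × N (aromatic): no H
  1 × N (charge +1): no H
  1 × O (charge -1): no H
  Total hydrogens = 13.
Molecular formula: C11H13ClN2O3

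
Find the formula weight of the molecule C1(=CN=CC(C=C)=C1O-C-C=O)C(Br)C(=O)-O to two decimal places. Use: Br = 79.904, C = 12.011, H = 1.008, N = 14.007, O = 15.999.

Molecular formula: C11H10BrNO4.
M = 1×79.904 + 11×12.011 + 10×1.008 + 1×14.007 + 4×15.999 = 300.11 g/mol.

300.11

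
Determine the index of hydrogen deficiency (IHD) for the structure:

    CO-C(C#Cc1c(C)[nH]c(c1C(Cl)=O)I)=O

7

Molecular formula from the SMILES: C10H7ClINO3.
DoU = (2C + 2 + N − H − X)/2 = (2·10 + 2 + 1 − 7 − 2)/2 = 14/2 = 7.
(Structurally: 1 ring(s) + 6 π bond(s) = 7.)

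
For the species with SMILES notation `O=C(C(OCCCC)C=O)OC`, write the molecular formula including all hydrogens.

Heavy atoms from the SMILES: 8 C, 4 O.
Implicit hydrogens by atom environment:
  4 × O: no H
  3 × C: 2 H each → 6
  2 × C: 3 H each → 6
  2 × C: 1 H each → 2
  1 × C: no H
  Total hydrogens = 14.
Molecular formula: C8H14O4

C8H14O4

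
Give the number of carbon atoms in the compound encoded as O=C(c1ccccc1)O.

7

The symbol for carbon appears 7 times in the SMILES. Lowercase c denotes aromatic carbon and counts toward C.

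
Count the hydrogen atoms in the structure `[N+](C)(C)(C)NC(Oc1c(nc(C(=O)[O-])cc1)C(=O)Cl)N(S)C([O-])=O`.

Hydrogens are implicit in SMILES; fill each atom to its normal valence:
  4 × O: no H
  3 × C: 3 H each → 9
  3 × C (aromatic): no H
  3 × C: no H
  2 × C (aromatic): 1 H each → 2
  2 × O (charge -1): no H
  1 × C: 1 H
  1 × Cl: no H
  1 × N: 1 H
  1 × N (aromatic): no H
  1 × N: no H
  1 × N (charge +1): no H
  1 × S: 1 H
  Total hydrogens = 14.

14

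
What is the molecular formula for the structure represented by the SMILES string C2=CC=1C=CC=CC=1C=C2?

Heavy atoms from the SMILES: 10 C.
Implicit hydrogens by atom environment:
  8 × C (aromatic): 1 H each → 8
  2 × C (aromatic): no H
  Total hydrogens = 8.
Molecular formula: C10H8

C10H8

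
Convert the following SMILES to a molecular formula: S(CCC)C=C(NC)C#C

C8H13NS

Heavy atoms from the SMILES: 8 C, 1 N, 1 S.
Implicit hydrogens by atom environment:
  2 × C: 3 H each → 6
  2 × C: 2 H each → 4
  2 × C: 1 H each → 2
  2 × C: no H
  1 × N: 1 H
  1 × S: no H
  Total hydrogens = 13.
Molecular formula: C8H13NS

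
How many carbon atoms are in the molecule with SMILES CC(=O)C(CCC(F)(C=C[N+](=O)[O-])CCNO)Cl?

10

The symbol for carbon appears 10 times in the SMILES. (Cl is a single chlorine, not C + l.)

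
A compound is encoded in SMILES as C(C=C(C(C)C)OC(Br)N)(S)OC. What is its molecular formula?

Heavy atoms from the SMILES: 1 Br, 8 C, 1 N, 2 O, 1 S.
Implicit hydrogens by atom environment:
  4 × C: 1 H each → 4
  3 × C: 3 H each → 9
  2 × O: no H
  1 × Br: no H
  1 × C: no H
  1 × N: 2 H
  1 × S: 1 H
  Total hydrogens = 16.
Molecular formula: C8H16BrNO2S

C8H16BrNO2S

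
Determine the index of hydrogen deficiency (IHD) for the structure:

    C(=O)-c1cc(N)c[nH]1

Molecular formula from the SMILES: C5H6N2O.
DoU = (2C + 2 + N − H − X)/2 = (2·5 + 2 + 2 − 6 − 0)/2 = 8/2 = 4.
(Structurally: 1 ring(s) + 3 π bond(s) = 4.)

4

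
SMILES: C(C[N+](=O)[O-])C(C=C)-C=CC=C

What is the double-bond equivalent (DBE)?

Molecular formula from the SMILES: C9H13NO2.
DoU = (2C + 2 + N − H − X)/2 = (2·9 + 2 + 1 − 13 − 0)/2 = 8/2 = 4.
(Structurally: 0 ring(s) + 4 π bond(s) = 4.)

4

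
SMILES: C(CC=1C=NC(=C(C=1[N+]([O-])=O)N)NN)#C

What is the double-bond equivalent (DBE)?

Molecular formula from the SMILES: C8H9N5O2.
DoU = (2C + 2 + N − H − X)/2 = (2·8 + 2 + 5 − 9 − 0)/2 = 14/2 = 7.
(Structurally: 1 ring(s) + 6 π bond(s) = 7.)

7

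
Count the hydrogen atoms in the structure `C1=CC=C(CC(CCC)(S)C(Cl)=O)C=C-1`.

15

Hydrogens are implicit in SMILES; fill each atom to its normal valence:
  5 × C (aromatic): 1 H each → 5
  3 × C: 2 H each → 6
  2 × C: no H
  1 × C: 3 H
  1 × C (aromatic): no H
  1 × Cl: no H
  1 × O: no H
  1 × S: 1 H
  Total hydrogens = 15.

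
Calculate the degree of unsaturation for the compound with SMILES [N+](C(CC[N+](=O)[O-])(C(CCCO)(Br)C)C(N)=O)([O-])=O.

Molecular formula from the SMILES: C9H16BrN3O6.
DoU = (2C + 2 + N − H − X)/2 = (2·9 + 2 + 3 − 16 − 1)/2 = 6/2 = 3.
(Structurally: 0 ring(s) + 3 π bond(s) = 3.)

3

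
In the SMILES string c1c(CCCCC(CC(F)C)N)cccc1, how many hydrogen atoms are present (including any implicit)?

Hydrogens are implicit in SMILES; fill each atom to its normal valence:
  5 × C: 2 H each → 10
  5 × C (aromatic): 1 H each → 5
  2 × C: 1 H each → 2
  1 × C: 3 H
  1 × C (aromatic): no H
  1 × F: no H
  1 × N: 2 H
  Total hydrogens = 22.

22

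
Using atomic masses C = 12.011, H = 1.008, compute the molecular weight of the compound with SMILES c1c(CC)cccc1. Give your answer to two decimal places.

Molecular formula: C8H10.
M = 8×12.011 + 10×1.008 = 106.17 g/mol.

106.17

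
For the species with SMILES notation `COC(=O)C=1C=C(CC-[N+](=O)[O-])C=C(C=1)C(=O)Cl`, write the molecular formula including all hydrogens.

Heavy atoms from the SMILES: 11 C, 1 Cl, 1 N, 5 O.
Implicit hydrogens by atom environment:
  4 × O: no H
  3 × C (aromatic): 1 H each → 3
  3 × C (aromatic): no H
  2 × C: 2 H each → 4
  2 × C: no H
  1 × C: 3 H
  1 × Cl: no H
  1 × N (charge +1): no H
  1 × O (charge -1): no H
  Total hydrogens = 10.
Molecular formula: C11H10ClNO5

C11H10ClNO5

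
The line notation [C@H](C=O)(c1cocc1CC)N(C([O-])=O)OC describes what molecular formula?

C10H12NO5-

Heavy atoms from the SMILES: 10 C, 1 N, 5 O.
Implicit hydrogens by atom environment:
  3 × O: no H
  2 × C: 3 H each → 6
  2 × C (aromatic): 1 H each → 2
  2 × C: 1 H each → 2
  2 × C (aromatic): no H
  1 × C: 2 H
  1 × C: no H
  1 × N: no H
  1 × O (aromatic): no H
  1 × O (charge -1): no H
  Total hydrogens = 12.
Net charge -1.
Molecular formula: C10H12NO5-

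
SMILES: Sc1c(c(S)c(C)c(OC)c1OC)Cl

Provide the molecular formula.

Heavy atoms from the SMILES: 9 C, 1 Cl, 2 O, 2 S.
Implicit hydrogens by atom environment:
  6 × C (aromatic): no H
  3 × C: 3 H each → 9
  2 × O: no H
  2 × S: 1 H each → 2
  1 × Cl: no H
  Total hydrogens = 11.
Molecular formula: C9H11ClO2S2

C9H11ClO2S2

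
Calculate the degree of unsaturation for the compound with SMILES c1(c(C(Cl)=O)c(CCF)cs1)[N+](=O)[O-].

Molecular formula from the SMILES: C7H5ClFNO3S.
DoU = (2C + 2 + N − H − X)/2 = (2·7 + 2 + 1 − 5 − 2)/2 = 10/2 = 5.
(Structurally: 1 ring(s) + 4 π bond(s) = 5.)

5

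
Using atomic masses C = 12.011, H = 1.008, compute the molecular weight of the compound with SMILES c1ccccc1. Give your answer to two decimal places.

Molecular formula: C6H6.
M = 6×12.011 + 6×1.008 = 78.11 g/mol.

78.11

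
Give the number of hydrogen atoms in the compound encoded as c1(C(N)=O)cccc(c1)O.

7

Hydrogens are implicit in SMILES; fill each atom to its normal valence:
  4 × C (aromatic): 1 H each → 4
  2 × C (aromatic): no H
  1 × C: no H
  1 × N: 2 H
  1 × O: 1 H
  1 × O: no H
  Total hydrogens = 7.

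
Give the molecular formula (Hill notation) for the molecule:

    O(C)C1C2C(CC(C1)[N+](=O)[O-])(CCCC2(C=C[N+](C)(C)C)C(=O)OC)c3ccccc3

C24H35N2O5+

Heavy atoms from the SMILES: 24 C, 2 N, 5 O.
Implicit hydrogens by atom environment:
  5 × C: 3 H each → 15
  5 × C: 2 H each → 10
  5 × C: 1 H each → 5
  5 × C (aromatic): 1 H each → 5
  4 × O: no H
  3 × C: no H
  2 × N (charge +1): no H
  1 × C (aromatic): no H
  1 × O (charge -1): no H
  Total hydrogens = 35.
Net charge +1.
Molecular formula: C24H35N2O5+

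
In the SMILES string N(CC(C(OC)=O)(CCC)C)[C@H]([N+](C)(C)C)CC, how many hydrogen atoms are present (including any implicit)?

31

Hydrogens are implicit in SMILES; fill each atom to its normal valence:
  7 × C: 3 H each → 21
  4 × C: 2 H each → 8
  2 × C: no H
  2 × O: no H
  1 × C: 1 H
  1 × N: 1 H
  1 × N (charge +1): no H
  Total hydrogens = 31.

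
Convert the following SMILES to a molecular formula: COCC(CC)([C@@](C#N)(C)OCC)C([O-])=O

C11H18NO4-

Heavy atoms from the SMILES: 11 C, 1 N, 4 O.
Implicit hydrogens by atom environment:
  4 × C: 3 H each → 12
  4 × C: no H
  3 × C: 2 H each → 6
  3 × O: no H
  1 × N: no H
  1 × O (charge -1): no H
  Total hydrogens = 18.
Net charge -1.
Molecular formula: C11H18NO4-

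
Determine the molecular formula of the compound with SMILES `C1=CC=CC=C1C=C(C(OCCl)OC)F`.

C11H12ClFO2

Heavy atoms from the SMILES: 11 C, 1 Cl, 1 F, 2 O.
Implicit hydrogens by atom environment:
  5 × C (aromatic): 1 H each → 5
  2 × C: 1 H each → 2
  2 × O: no H
  1 × C: 3 H
  1 × C: 2 H
  1 × C: no H
  1 × C (aromatic): no H
  1 × Cl: no H
  1 × F: no H
  Total hydrogens = 12.
Molecular formula: C11H12ClFO2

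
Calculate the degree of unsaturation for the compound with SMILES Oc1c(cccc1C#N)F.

6

Molecular formula from the SMILES: C7H4FNO.
DoU = (2C + 2 + N − H − X)/2 = (2·7 + 2 + 1 − 4 − 1)/2 = 12/2 = 6.
(Structurally: 1 ring(s) + 5 π bond(s) = 6.)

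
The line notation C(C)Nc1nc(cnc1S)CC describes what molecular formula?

Heavy atoms from the SMILES: 8 C, 3 N, 1 S.
Implicit hydrogens by atom environment:
  3 × C (aromatic): no H
  2 × C: 3 H each → 6
  2 × C: 2 H each → 4
  2 × N (aromatic): no H
  1 × C (aromatic): 1 H
  1 × N: 1 H
  1 × S: 1 H
  Total hydrogens = 13.
Molecular formula: C8H13N3S

C8H13N3S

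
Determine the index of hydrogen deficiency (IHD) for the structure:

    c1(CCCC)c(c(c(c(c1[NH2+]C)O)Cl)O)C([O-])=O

5

Molecular formula from the SMILES: C12H16ClNO4.
DoU = (2C + 2 + N − H − X)/2 = (2·12 + 2 + 1 − 16 − 1)/2 = 10/2 = 5.
(Structurally: 1 ring(s) + 4 π bond(s) = 5.)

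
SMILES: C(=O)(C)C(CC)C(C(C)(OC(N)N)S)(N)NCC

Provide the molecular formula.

Heavy atoms from the SMILES: 11 C, 4 N, 2 O, 1 S.
Implicit hydrogens by atom environment:
  4 × C: 3 H each → 12
  3 × C: no H
  3 × N: 2 H each → 6
  2 × C: 2 H each → 4
  2 × C: 1 H each → 2
  2 × O: no H
  1 × N: 1 H
  1 × S: 1 H
  Total hydrogens = 26.
Molecular formula: C11H26N4O2S

C11H26N4O2S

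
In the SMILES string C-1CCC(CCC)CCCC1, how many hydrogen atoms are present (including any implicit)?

Hydrogens are implicit in SMILES; fill each atom to its normal valence:
  9 × C: 2 H each → 18
  1 × C: 3 H
  1 × C: 1 H
  Total hydrogens = 22.

22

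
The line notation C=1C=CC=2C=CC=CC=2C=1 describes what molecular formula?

C10H8

Heavy atoms from the SMILES: 10 C.
Implicit hydrogens by atom environment:
  8 × C (aromatic): 1 H each → 8
  2 × C (aromatic): no H
  Total hydrogens = 8.
Molecular formula: C10H8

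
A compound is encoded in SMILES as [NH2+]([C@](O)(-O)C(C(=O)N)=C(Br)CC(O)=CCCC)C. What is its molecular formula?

Heavy atoms from the SMILES: 1 Br, 11 C, 2 N, 4 O.
Implicit hydrogens by atom environment:
  5 × C: no H
  3 × C: 2 H each → 6
  3 × O: 1 H each → 3
  2 × C: 3 H each → 6
  1 × Br: no H
  1 × C: 1 H
  1 × N (charge +1): 2 H
  1 × N: 2 H
  1 × O: no H
  Total hydrogens = 20.
Net charge +1.
Molecular formula: C11H20BrN2O4+

C11H20BrN2O4+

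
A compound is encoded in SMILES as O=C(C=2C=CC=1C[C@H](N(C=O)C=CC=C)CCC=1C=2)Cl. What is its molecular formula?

C16H16ClNO2

Heavy atoms from the SMILES: 16 C, 1 Cl, 1 N, 2 O.
Implicit hydrogens by atom environment:
  5 × C: 1 H each → 5
  4 × C: 2 H each → 8
  3 × C (aromatic): 1 H each → 3
  3 × C (aromatic): no H
  2 × O: no H
  1 × C: no H
  1 × Cl: no H
  1 × N: no H
  Total hydrogens = 16.
Molecular formula: C16H16ClNO2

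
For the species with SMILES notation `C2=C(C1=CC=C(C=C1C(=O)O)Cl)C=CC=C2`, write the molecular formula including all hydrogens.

Heavy atoms from the SMILES: 13 C, 1 Cl, 2 O.
Implicit hydrogens by atom environment:
  8 × C (aromatic): 1 H each → 8
  4 × C (aromatic): no H
  1 × C: no H
  1 × Cl: no H
  1 × O: 1 H
  1 × O: no H
  Total hydrogens = 9.
Molecular formula: C13H9ClO2

C13H9ClO2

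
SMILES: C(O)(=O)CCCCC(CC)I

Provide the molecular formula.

C8H15IO2

Heavy atoms from the SMILES: 8 C, 1 I, 2 O.
Implicit hydrogens by atom environment:
  5 × C: 2 H each → 10
  1 × C: 3 H
  1 × C: 1 H
  1 × C: no H
  1 × I: no H
  1 × O: 1 H
  1 × O: no H
  Total hydrogens = 15.
Molecular formula: C8H15IO2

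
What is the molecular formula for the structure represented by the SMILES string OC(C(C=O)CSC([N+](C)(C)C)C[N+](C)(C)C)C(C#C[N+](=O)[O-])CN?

[C16H32N4O4S]2+

Heavy atoms from the SMILES: 16 C, 4 N, 4 O, 1 S.
Implicit hydrogens by atom environment:
  6 × C: 3 H each → 18
  5 × C: 1 H each → 5
  3 × C: 2 H each → 6
  3 × N (charge +1): no H
  2 × C: no H
  2 × O: no H
  1 × N: 2 H
  1 × O: 1 H
  1 × O (charge -1): no H
  1 × S: no H
  Total hydrogens = 32.
Net charge +2.
Molecular formula: [C16H32N4O4S]2+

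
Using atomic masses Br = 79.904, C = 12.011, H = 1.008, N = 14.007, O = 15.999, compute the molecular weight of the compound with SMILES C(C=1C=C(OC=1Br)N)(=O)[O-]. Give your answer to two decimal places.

204.99

Molecular formula: C5H3BrNO3-.
M = 1×79.904 + 5×12.011 + 3×1.008 + 1×14.007 + 3×15.999 = 204.99 g/mol.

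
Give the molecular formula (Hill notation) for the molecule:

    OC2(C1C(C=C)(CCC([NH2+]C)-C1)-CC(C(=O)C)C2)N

C15H27N2O2+

Heavy atoms from the SMILES: 15 C, 2 N, 2 O.
Implicit hydrogens by atom environment:
  6 × C: 2 H each → 12
  4 × C: 1 H each → 4
  3 × C: no H
  2 × C: 3 H each → 6
  1 × N: 2 H
  1 × N (charge +1): 2 H
  1 × O: 1 H
  1 × O: no H
  Total hydrogens = 27.
Net charge +1.
Molecular formula: C15H27N2O2+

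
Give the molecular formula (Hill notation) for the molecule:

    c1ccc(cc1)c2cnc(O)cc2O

C11H9NO2

Heavy atoms from the SMILES: 11 C, 1 N, 2 O.
Implicit hydrogens by atom environment:
  7 × C (aromatic): 1 H each → 7
  4 × C (aromatic): no H
  2 × O: 1 H each → 2
  1 × N (aromatic): no H
  Total hydrogens = 9.
Molecular formula: C11H9NO2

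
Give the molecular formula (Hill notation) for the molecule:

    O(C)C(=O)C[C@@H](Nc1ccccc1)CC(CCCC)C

Heavy atoms from the SMILES: 17 C, 1 N, 2 O.
Implicit hydrogens by atom environment:
  5 × C: 2 H each → 10
  5 × C (aromatic): 1 H each → 5
  3 × C: 3 H each → 9
  2 × C: 1 H each → 2
  2 × O: no H
  1 × C: no H
  1 × C (aromatic): no H
  1 × N: 1 H
  Total hydrogens = 27.
Molecular formula: C17H27NO2

C17H27NO2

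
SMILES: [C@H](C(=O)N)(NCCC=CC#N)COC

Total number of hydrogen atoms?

15

Hydrogens are implicit in SMILES; fill each atom to its normal valence:
  3 × C: 2 H each → 6
  3 × C: 1 H each → 3
  2 × C: no H
  2 × O: no H
  1 × C: 3 H
  1 × N: 2 H
  1 × N: 1 H
  1 × N: no H
  Total hydrogens = 15.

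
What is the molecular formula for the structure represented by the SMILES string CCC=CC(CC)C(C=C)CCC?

C13H24

Heavy atoms from the SMILES: 13 C.
Implicit hydrogens by atom environment:
  5 × C: 2 H each → 10
  5 × C: 1 H each → 5
  3 × C: 3 H each → 9
  Total hydrogens = 24.
Molecular formula: C13H24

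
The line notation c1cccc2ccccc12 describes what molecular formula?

Heavy atoms from the SMILES: 10 C.
Implicit hydrogens by atom environment:
  8 × C (aromatic): 1 H each → 8
  2 × C (aromatic): no H
  Total hydrogens = 8.
Molecular formula: C10H8

C10H8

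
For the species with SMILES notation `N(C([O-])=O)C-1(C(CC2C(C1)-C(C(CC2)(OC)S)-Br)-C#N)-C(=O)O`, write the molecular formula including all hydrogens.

Heavy atoms from the SMILES: 1 Br, 14 C, 2 N, 5 O, 1 S.
Implicit hydrogens by atom environment:
  5 × C: no H
  4 × C: 2 H each → 8
  4 × C: 1 H each → 4
  3 × O: no H
  1 × Br: no H
  1 × C: 3 H
  1 × N: 1 H
  1 × N: no H
  1 × O: 1 H
  1 × O (charge -1): no H
  1 × S: 1 H
  Total hydrogens = 18.
Net charge -1.
Molecular formula: C14H18BrN2O5S-

C14H18BrN2O5S-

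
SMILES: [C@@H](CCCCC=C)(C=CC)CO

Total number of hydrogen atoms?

Hydrogens are implicit in SMILES; fill each atom to its normal valence:
  6 × C: 2 H each → 12
  4 × C: 1 H each → 4
  1 × C: 3 H
  1 × O: 1 H
  Total hydrogens = 20.

20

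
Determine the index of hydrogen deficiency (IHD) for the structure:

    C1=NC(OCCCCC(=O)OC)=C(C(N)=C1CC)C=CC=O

7

Molecular formula from the SMILES: C16H22N2O4.
DoU = (2C + 2 + N − H − X)/2 = (2·16 + 2 + 2 − 22 − 0)/2 = 14/2 = 7.
(Structurally: 1 ring(s) + 6 π bond(s) = 7.)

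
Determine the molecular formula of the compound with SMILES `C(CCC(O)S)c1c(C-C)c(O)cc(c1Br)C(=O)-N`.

Heavy atoms from the SMILES: 1 Br, 13 C, 1 N, 3 O, 1 S.
Implicit hydrogens by atom environment:
  5 × C (aromatic): no H
  4 × C: 2 H each → 8
  2 × O: 1 H each → 2
  1 × Br: no H
  1 × C: 3 H
  1 × C (aromatic): 1 H
  1 × C: 1 H
  1 × C: no H
  1 × N: 2 H
  1 × O: no H
  1 × S: 1 H
  Total hydrogens = 18.
Molecular formula: C13H18BrNO3S

C13H18BrNO3S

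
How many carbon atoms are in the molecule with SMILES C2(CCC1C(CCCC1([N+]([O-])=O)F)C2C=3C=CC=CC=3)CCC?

19

The symbol for carbon appears 19 times in the SMILES.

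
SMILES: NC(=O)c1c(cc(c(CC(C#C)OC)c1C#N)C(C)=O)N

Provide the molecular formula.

Heavy atoms from the SMILES: 15 C, 3 N, 3 O.
Implicit hydrogens by atom environment:
  5 × C (aromatic): no H
  4 × C: no H
  3 × O: no H
  2 × C: 3 H each → 6
  2 × C: 1 H each → 2
  2 × N: 2 H each → 4
  1 × C: 2 H
  1 × C (aromatic): 1 H
  1 × N: no H
  Total hydrogens = 15.
Molecular formula: C15H15N3O3

C15H15N3O3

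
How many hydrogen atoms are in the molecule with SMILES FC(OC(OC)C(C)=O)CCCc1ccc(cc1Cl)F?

Hydrogens are implicit in SMILES; fill each atom to its normal valence:
  3 × C: 2 H each → 6
  3 × C (aromatic): 1 H each → 3
  3 × C (aromatic): no H
  3 × O: no H
  2 × C: 3 H each → 6
  2 × C: 1 H each → 2
  2 × F: no H
  1 × C: no H
  1 × Cl: no H
  Total hydrogens = 17.

17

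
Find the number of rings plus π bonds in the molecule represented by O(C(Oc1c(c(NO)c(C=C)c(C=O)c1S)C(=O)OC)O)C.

7

Molecular formula from the SMILES: C13H15NO7S.
DoU = (2C + 2 + N − H − X)/2 = (2·13 + 2 + 1 − 15 − 0)/2 = 14/2 = 7.
(Structurally: 1 ring(s) + 6 π bond(s) = 7.)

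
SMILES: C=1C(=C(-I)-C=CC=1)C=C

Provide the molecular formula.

Heavy atoms from the SMILES: 8 C, 1 I.
Implicit hydrogens by atom environment:
  4 × C (aromatic): 1 H each → 4
  2 × C (aromatic): no H
  1 × C: 2 H
  1 × C: 1 H
  1 × I: no H
  Total hydrogens = 7.
Molecular formula: C8H7I

C8H7I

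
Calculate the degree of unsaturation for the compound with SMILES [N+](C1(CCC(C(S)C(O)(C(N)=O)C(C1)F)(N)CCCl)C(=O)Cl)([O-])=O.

4

Molecular formula from the SMILES: C12H18Cl2FN3O5S.
DoU = (2C + 2 + N − H − X)/2 = (2·12 + 2 + 3 − 18 − 3)/2 = 8/2 = 4.
(Structurally: 1 ring(s) + 3 π bond(s) = 4.)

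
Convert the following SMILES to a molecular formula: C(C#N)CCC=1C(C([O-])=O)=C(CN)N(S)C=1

Heavy atoms from the SMILES: 10 C, 3 N, 2 O, 1 S.
Implicit hydrogens by atom environment:
  4 × C: 2 H each → 8
  3 × C (aromatic): no H
  2 × C: no H
  1 × C (aromatic): 1 H
  1 × N: 2 H
  1 × N (aromatic): no H
  1 × N: no H
  1 × O: no H
  1 × O (charge -1): no H
  1 × S: 1 H
  Total hydrogens = 12.
Net charge -1.
Molecular formula: C10H12N3O2S-

C10H12N3O2S-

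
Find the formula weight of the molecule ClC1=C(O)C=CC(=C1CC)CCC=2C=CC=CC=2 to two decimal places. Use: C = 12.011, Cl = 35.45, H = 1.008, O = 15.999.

260.76

Molecular formula: C16H17ClO.
M = 16×12.011 + 1×35.45 + 17×1.008 + 1×15.999 = 260.76 g/mol.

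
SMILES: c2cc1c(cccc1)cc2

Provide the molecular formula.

C10H8

Heavy atoms from the SMILES: 10 C.
Implicit hydrogens by atom environment:
  8 × C (aromatic): 1 H each → 8
  2 × C (aromatic): no H
  Total hydrogens = 8.
Molecular formula: C10H8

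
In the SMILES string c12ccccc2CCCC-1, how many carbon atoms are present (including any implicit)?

10

The symbol for carbon appears 10 times in the SMILES. Lowercase c denotes aromatic carbon and counts toward C.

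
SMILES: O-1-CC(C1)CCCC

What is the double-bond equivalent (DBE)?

Molecular formula from the SMILES: C7H14O.
DoU = (2C + 2 + N − H − X)/2 = (2·7 + 2 + 0 − 14 − 0)/2 = 2/2 = 1.
(Structurally: 1 ring(s) + 0 π bond(s) = 1.)

1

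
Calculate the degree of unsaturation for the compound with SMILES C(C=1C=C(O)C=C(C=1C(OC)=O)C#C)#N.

Molecular formula from the SMILES: C11H7NO3.
DoU = (2C + 2 + N − H − X)/2 = (2·11 + 2 + 1 − 7 − 0)/2 = 18/2 = 9.
(Structurally: 1 ring(s) + 8 π bond(s) = 9.)

9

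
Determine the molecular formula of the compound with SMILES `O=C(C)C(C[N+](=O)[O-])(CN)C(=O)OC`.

C7H12N2O5

Heavy atoms from the SMILES: 7 C, 2 N, 5 O.
Implicit hydrogens by atom environment:
  4 × O: no H
  3 × C: no H
  2 × C: 3 H each → 6
  2 × C: 2 H each → 4
  1 × N: 2 H
  1 × N (charge +1): no H
  1 × O (charge -1): no H
  Total hydrogens = 12.
Molecular formula: C7H12N2O5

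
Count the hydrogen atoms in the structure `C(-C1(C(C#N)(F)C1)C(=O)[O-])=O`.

Hydrogens are implicit in SMILES; fill each atom to its normal valence:
  4 × C: no H
  2 × O: no H
  1 × C: 2 H
  1 × C: 1 H
  1 × F: no H
  1 × N: no H
  1 × O (charge -1): no H
  Total hydrogens = 3.

3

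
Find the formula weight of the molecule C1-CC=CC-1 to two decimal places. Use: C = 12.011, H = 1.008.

68.12

Molecular formula: C5H8.
M = 5×12.011 + 8×1.008 = 68.12 g/mol.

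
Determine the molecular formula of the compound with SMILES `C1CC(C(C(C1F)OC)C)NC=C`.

C10H18FNO

Heavy atoms from the SMILES: 10 C, 1 F, 1 N, 1 O.
Implicit hydrogens by atom environment:
  5 × C: 1 H each → 5
  3 × C: 2 H each → 6
  2 × C: 3 H each → 6
  1 × F: no H
  1 × N: 1 H
  1 × O: no H
  Total hydrogens = 18.
Molecular formula: C10H18FNO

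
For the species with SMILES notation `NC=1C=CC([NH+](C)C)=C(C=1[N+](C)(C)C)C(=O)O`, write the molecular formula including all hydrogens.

[C12H21N3O2]2+

Heavy atoms from the SMILES: 12 C, 3 N, 2 O.
Implicit hydrogens by atom environment:
  5 × C: 3 H each → 15
  4 × C (aromatic): no H
  2 × C (aromatic): 1 H each → 2
  1 × C: no H
  1 × N: 2 H
  1 × N (charge +1): 1 H
  1 × N (charge +1): no H
  1 × O: 1 H
  1 × O: no H
  Total hydrogens = 21.
Net charge +2.
Molecular formula: [C12H21N3O2]2+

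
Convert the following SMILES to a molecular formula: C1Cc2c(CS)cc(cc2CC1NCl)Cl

Heavy atoms from the SMILES: 11 C, 2 Cl, 1 N, 1 S.
Implicit hydrogens by atom environment:
  4 × C: 2 H each → 8
  4 × C (aromatic): no H
  2 × C (aromatic): 1 H each → 2
  2 × Cl: no H
  1 × C: 1 H
  1 × N: 1 H
  1 × S: 1 H
  Total hydrogens = 13.
Molecular formula: C11H13Cl2NS

C11H13Cl2NS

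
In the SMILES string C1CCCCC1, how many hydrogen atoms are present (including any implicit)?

12

Hydrogens are implicit in SMILES; fill each atom to its normal valence:
  6 × C: 2 H each → 12
  Total hydrogens = 12.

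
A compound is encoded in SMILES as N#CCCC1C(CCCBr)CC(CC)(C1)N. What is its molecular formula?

Heavy atoms from the SMILES: 1 Br, 13 C, 2 N.
Implicit hydrogens by atom environment:
  8 × C: 2 H each → 16
  2 × C: 1 H each → 2
  2 × C: no H
  1 × Br: no H
  1 × C: 3 H
  1 × N: 2 H
  1 × N: no H
  Total hydrogens = 23.
Molecular formula: C13H23BrN2

C13H23BrN2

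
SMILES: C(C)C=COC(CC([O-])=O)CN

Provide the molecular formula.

C8H14NO3-

Heavy atoms from the SMILES: 8 C, 1 N, 3 O.
Implicit hydrogens by atom environment:
  3 × C: 2 H each → 6
  3 × C: 1 H each → 3
  2 × O: no H
  1 × C: 3 H
  1 × C: no H
  1 × N: 2 H
  1 × O (charge -1): no H
  Total hydrogens = 14.
Net charge -1.
Molecular formula: C8H14NO3-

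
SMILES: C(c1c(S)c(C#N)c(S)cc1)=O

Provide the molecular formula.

Heavy atoms from the SMILES: 8 C, 1 N, 1 O, 2 S.
Implicit hydrogens by atom environment:
  4 × C (aromatic): no H
  2 × C (aromatic): 1 H each → 2
  2 × S: 1 H each → 2
  1 × C: 1 H
  1 × C: no H
  1 × N: no H
  1 × O: no H
  Total hydrogens = 5.
Molecular formula: C8H5NOS2

C8H5NOS2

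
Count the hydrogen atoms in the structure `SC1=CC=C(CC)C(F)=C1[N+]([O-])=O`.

Hydrogens are implicit in SMILES; fill each atom to its normal valence:
  4 × C (aromatic): no H
  2 × C (aromatic): 1 H each → 2
  1 × C: 3 H
  1 × C: 2 H
  1 × F: no H
  1 × N (charge +1): no H
  1 × O: no H
  1 × O (charge -1): no H
  1 × S: 1 H
  Total hydrogens = 8.

8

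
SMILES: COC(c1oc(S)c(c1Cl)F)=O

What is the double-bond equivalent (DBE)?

Molecular formula from the SMILES: C6H4ClFO3S.
DoU = (2C + 2 + N − H − X)/2 = (2·6 + 2 + 0 − 4 − 2)/2 = 8/2 = 4.
(Structurally: 1 ring(s) + 3 π bond(s) = 4.)

4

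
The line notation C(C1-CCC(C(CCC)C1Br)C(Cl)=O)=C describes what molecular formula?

Heavy atoms from the SMILES: 1 Br, 12 C, 1 Cl, 1 O.
Implicit hydrogens by atom environment:
  5 × C: 2 H each → 10
  5 × C: 1 H each → 5
  1 × Br: no H
  1 × C: 3 H
  1 × C: no H
  1 × Cl: no H
  1 × O: no H
  Total hydrogens = 18.
Molecular formula: C12H18BrClO

C12H18BrClO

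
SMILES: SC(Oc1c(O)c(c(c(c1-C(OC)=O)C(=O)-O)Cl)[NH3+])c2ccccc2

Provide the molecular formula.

C16H15ClNO6S+

Heavy atoms from the SMILES: 16 C, 1 Cl, 1 N, 6 O, 1 S.
Implicit hydrogens by atom environment:
  7 × C (aromatic): no H
  5 × C (aromatic): 1 H each → 5
  4 × O: no H
  2 × C: no H
  2 × O: 1 H each → 2
  1 × C: 3 H
  1 × C: 1 H
  1 × Cl: no H
  1 × N (charge +1): 3 H
  1 × S: 1 H
  Total hydrogens = 15.
Net charge +1.
Molecular formula: C16H15ClNO6S+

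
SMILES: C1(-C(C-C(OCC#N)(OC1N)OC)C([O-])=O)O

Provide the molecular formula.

Heavy atoms from the SMILES: 9 C, 2 N, 6 O.
Implicit hydrogens by atom environment:
  4 × O: no H
  3 × C: 1 H each → 3
  3 × C: no H
  2 × C: 2 H each → 4
  1 × C: 3 H
  1 × N: 2 H
  1 × N: no H
  1 × O: 1 H
  1 × O (charge -1): no H
  Total hydrogens = 13.
Net charge -1.
Molecular formula: C9H13N2O6-

C9H13N2O6-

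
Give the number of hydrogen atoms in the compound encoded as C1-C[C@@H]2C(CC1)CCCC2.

18

Hydrogens are implicit in SMILES; fill each atom to its normal valence:
  8 × C: 2 H each → 16
  2 × C: 1 H each → 2
  Total hydrogens = 18.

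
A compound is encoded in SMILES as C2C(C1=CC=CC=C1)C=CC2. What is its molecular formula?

Heavy atoms from the SMILES: 11 C.
Implicit hydrogens by atom environment:
  5 × C (aromatic): 1 H each → 5
  3 × C: 1 H each → 3
  2 × C: 2 H each → 4
  1 × C (aromatic): no H
  Total hydrogens = 12.
Molecular formula: C11H12

C11H12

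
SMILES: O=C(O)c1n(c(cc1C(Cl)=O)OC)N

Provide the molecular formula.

Heavy atoms from the SMILES: 7 C, 1 Cl, 2 N, 4 O.
Implicit hydrogens by atom environment:
  3 × C (aromatic): no H
  3 × O: no H
  2 × C: no H
  1 × C: 3 H
  1 × C (aromatic): 1 H
  1 × Cl: no H
  1 × N: 2 H
  1 × N (aromatic): no H
  1 × O: 1 H
  Total hydrogens = 7.
Molecular formula: C7H7ClN2O4

C7H7ClN2O4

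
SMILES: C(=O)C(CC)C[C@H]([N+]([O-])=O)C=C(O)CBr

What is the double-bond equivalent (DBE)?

3

Molecular formula from the SMILES: C9H14BrNO4.
DoU = (2C + 2 + N − H − X)/2 = (2·9 + 2 + 1 − 14 − 1)/2 = 6/2 = 3.
(Structurally: 0 ring(s) + 3 π bond(s) = 3.)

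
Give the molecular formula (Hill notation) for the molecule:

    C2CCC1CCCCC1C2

Heavy atoms from the SMILES: 10 C.
Implicit hydrogens by atom environment:
  8 × C: 2 H each → 16
  2 × C: 1 H each → 2
  Total hydrogens = 18.
Molecular formula: C10H18

C10H18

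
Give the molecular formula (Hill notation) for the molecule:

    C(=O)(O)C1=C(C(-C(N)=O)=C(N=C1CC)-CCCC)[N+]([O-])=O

C13H17N3O5

Heavy atoms from the SMILES: 13 C, 3 N, 5 O.
Implicit hydrogens by atom environment:
  5 × C (aromatic): no H
  4 × C: 2 H each → 8
  3 × O: no H
  2 × C: 3 H each → 6
  2 × C: no H
  1 × N: 2 H
  1 × N (aromatic): no H
  1 × N (charge +1): no H
  1 × O: 1 H
  1 × O (charge -1): no H
  Total hydrogens = 17.
Molecular formula: C13H17N3O5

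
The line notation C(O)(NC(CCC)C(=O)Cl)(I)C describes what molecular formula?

Heavy atoms from the SMILES: 7 C, 1 Cl, 1 I, 1 N, 2 O.
Implicit hydrogens by atom environment:
  2 × C: 3 H each → 6
  2 × C: 2 H each → 4
  2 × C: no H
  1 × C: 1 H
  1 × Cl: no H
  1 × I: no H
  1 × N: 1 H
  1 × O: 1 H
  1 × O: no H
  Total hydrogens = 13.
Molecular formula: C7H13ClINO2

C7H13ClINO2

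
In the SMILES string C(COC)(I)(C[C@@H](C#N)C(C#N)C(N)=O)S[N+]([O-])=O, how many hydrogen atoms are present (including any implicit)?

11

Hydrogens are implicit in SMILES; fill each atom to its normal valence:
  4 × C: no H
  3 × O: no H
  2 × C: 2 H each → 4
  2 × C: 1 H each → 2
  2 × N: no H
  1 × C: 3 H
  1 × I: no H
  1 × N: 2 H
  1 × N (charge +1): no H
  1 × O (charge -1): no H
  1 × S: no H
  Total hydrogens = 11.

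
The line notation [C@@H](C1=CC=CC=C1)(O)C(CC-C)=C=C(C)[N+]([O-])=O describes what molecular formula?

Heavy atoms from the SMILES: 14 C, 1 N, 3 O.
Implicit hydrogens by atom environment:
  5 × C (aromatic): 1 H each → 5
  3 × C: no H
  2 × C: 3 H each → 6
  2 × C: 2 H each → 4
  1 × C: 1 H
  1 × C (aromatic): no H
  1 × N (charge +1): no H
  1 × O: 1 H
  1 × O: no H
  1 × O (charge -1): no H
  Total hydrogens = 17.
Molecular formula: C14H17NO3

C14H17NO3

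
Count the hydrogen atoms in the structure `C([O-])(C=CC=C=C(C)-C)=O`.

Hydrogens are implicit in SMILES; fill each atom to its normal valence:
  3 × C: 1 H each → 3
  3 × C: no H
  2 × C: 3 H each → 6
  1 × O: no H
  1 × O (charge -1): no H
  Total hydrogens = 9.

9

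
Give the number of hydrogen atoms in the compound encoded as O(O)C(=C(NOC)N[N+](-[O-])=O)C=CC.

Hydrogens are implicit in SMILES; fill each atom to its normal valence:
  3 × O: no H
  2 × C: 3 H each → 6
  2 × C: 1 H each → 2
  2 × C: no H
  2 × N: 1 H each → 2
  1 × N (charge +1): no H
  1 × O: 1 H
  1 × O (charge -1): no H
  Total hydrogens = 11.

11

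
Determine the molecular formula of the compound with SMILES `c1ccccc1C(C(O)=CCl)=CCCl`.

C11H10Cl2O

Heavy atoms from the SMILES: 11 C, 2 Cl, 1 O.
Implicit hydrogens by atom environment:
  5 × C (aromatic): 1 H each → 5
  2 × C: 1 H each → 2
  2 × C: no H
  2 × Cl: no H
  1 × C: 2 H
  1 × C (aromatic): no H
  1 × O: 1 H
  Total hydrogens = 10.
Molecular formula: C11H10Cl2O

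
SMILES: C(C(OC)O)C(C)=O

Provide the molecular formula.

C5H10O3

Heavy atoms from the SMILES: 5 C, 3 O.
Implicit hydrogens by atom environment:
  2 × C: 3 H each → 6
  2 × O: no H
  1 × C: 2 H
  1 × C: 1 H
  1 × C: no H
  1 × O: 1 H
  Total hydrogens = 10.
Molecular formula: C5H10O3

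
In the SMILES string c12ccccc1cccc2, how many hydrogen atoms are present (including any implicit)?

8

Hydrogens are implicit in SMILES; fill each atom to its normal valence:
  8 × C (aromatic): 1 H each → 8
  2 × C (aromatic): no H
  Total hydrogens = 8.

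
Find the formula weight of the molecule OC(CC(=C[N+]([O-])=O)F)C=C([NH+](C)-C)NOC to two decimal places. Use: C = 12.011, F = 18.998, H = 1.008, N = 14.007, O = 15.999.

Molecular formula: C9H17FN3O4+.
M = 9×12.011 + 1×18.998 + 17×1.008 + 3×14.007 + 4×15.999 = 250.25 g/mol.

250.25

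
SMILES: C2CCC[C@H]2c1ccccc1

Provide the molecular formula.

C11H14

Heavy atoms from the SMILES: 11 C.
Implicit hydrogens by atom environment:
  5 × C (aromatic): 1 H each → 5
  4 × C: 2 H each → 8
  1 × C: 1 H
  1 × C (aromatic): no H
  Total hydrogens = 14.
Molecular formula: C11H14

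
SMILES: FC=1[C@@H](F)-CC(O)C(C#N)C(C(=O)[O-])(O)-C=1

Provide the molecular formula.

C9H8F2NO4-

Heavy atoms from the SMILES: 9 C, 2 F, 1 N, 4 O.
Implicit hydrogens by atom environment:
  4 × C: 1 H each → 4
  4 × C: no H
  2 × F: no H
  2 × O: 1 H each → 2
  1 × C: 2 H
  1 × N: no H
  1 × O: no H
  1 × O (charge -1): no H
  Total hydrogens = 8.
Net charge -1.
Molecular formula: C9H8F2NO4-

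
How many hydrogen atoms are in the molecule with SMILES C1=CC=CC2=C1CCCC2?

12

Hydrogens are implicit in SMILES; fill each atom to its normal valence:
  4 × C: 2 H each → 8
  4 × C (aromatic): 1 H each → 4
  2 × C (aromatic): no H
  Total hydrogens = 12.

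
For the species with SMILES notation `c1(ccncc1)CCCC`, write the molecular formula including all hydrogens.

Heavy atoms from the SMILES: 9 C, 1 N.
Implicit hydrogens by atom environment:
  4 × C (aromatic): 1 H each → 4
  3 × C: 2 H each → 6
  1 × C: 3 H
  1 × C (aromatic): no H
  1 × N (aromatic): no H
  Total hydrogens = 13.
Molecular formula: C9H13N

C9H13N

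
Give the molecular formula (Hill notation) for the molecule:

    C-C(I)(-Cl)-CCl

Heavy atoms from the SMILES: 3 C, 2 Cl, 1 I.
Implicit hydrogens by atom environment:
  2 × Cl: no H
  1 × C: 3 H
  1 × C: 2 H
  1 × C: no H
  1 × I: no H
  Total hydrogens = 5.
Molecular formula: C3H5Cl2I

C3H5Cl2I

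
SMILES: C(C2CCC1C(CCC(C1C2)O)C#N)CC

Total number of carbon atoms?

14

The symbol for carbon appears 14 times in the SMILES.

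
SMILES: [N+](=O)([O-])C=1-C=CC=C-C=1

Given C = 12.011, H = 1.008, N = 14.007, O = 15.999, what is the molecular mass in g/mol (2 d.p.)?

Molecular formula: C6H5NO2.
M = 6×12.011 + 5×1.008 + 1×14.007 + 2×15.999 = 123.11 g/mol.

123.11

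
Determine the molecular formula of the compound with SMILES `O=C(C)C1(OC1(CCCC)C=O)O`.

C9H14O4

Heavy atoms from the SMILES: 9 C, 4 O.
Implicit hydrogens by atom environment:
  3 × C: 2 H each → 6
  3 × C: no H
  3 × O: no H
  2 × C: 3 H each → 6
  1 × C: 1 H
  1 × O: 1 H
  Total hydrogens = 14.
Molecular formula: C9H14O4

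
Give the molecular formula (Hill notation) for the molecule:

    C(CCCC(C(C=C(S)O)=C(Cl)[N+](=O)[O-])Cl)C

C10H15Cl2NO3S

Heavy atoms from the SMILES: 10 C, 2 Cl, 1 N, 3 O, 1 S.
Implicit hydrogens by atom environment:
  4 × C: 2 H each → 8
  3 × C: no H
  2 × C: 1 H each → 2
  2 × Cl: no H
  1 × C: 3 H
  1 × N (charge +1): no H
  1 × O: 1 H
  1 × O: no H
  1 × O (charge -1): no H
  1 × S: 1 H
  Total hydrogens = 15.
Molecular formula: C10H15Cl2NO3S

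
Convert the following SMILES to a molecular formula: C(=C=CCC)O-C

C6H10O

Heavy atoms from the SMILES: 6 C, 1 O.
Implicit hydrogens by atom environment:
  2 × C: 3 H each → 6
  2 × C: 1 H each → 2
  1 × C: 2 H
  1 × C: no H
  1 × O: no H
  Total hydrogens = 10.
Molecular formula: C6H10O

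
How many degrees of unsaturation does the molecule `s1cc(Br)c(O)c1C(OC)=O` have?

4

Molecular formula from the SMILES: C6H5BrO3S.
DoU = (2C + 2 + N − H − X)/2 = (2·6 + 2 + 0 − 5 − 1)/2 = 8/2 = 4.
(Structurally: 1 ring(s) + 3 π bond(s) = 4.)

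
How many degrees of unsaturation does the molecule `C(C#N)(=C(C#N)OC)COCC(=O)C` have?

6

Molecular formula from the SMILES: C9H10N2O3.
DoU = (2C + 2 + N − H − X)/2 = (2·9 + 2 + 2 − 10 − 0)/2 = 12/2 = 6.
(Structurally: 0 ring(s) + 6 π bond(s) = 6.)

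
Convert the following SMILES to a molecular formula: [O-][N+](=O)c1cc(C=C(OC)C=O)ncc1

Heavy atoms from the SMILES: 9 C, 2 N, 4 O.
Implicit hydrogens by atom environment:
  3 × C (aromatic): 1 H each → 3
  3 × O: no H
  2 × C: 1 H each → 2
  2 × C (aromatic): no H
  1 × C: 3 H
  1 × C: no H
  1 × N (aromatic): no H
  1 × N (charge +1): no H
  1 × O (charge -1): no H
  Total hydrogens = 8.
Molecular formula: C9H8N2O4

C9H8N2O4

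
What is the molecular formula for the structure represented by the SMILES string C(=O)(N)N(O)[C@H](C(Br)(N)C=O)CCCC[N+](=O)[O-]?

Heavy atoms from the SMILES: 1 Br, 8 C, 4 N, 5 O.
Implicit hydrogens by atom environment:
  4 × C: 2 H each → 8
  3 × O: no H
  2 × C: 1 H each → 2
  2 × C: no H
  2 × N: 2 H each → 4
  1 × Br: no H
  1 × N: no H
  1 × N (charge +1): no H
  1 × O: 1 H
  1 × O (charge -1): no H
  Total hydrogens = 15.
Molecular formula: C8H15BrN4O5

C8H15BrN4O5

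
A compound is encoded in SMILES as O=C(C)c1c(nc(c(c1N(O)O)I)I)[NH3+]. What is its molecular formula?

Heavy atoms from the SMILES: 7 C, 2 I, 3 N, 3 O.
Implicit hydrogens by atom environment:
  5 × C (aromatic): no H
  2 × I: no H
  2 × O: 1 H each → 2
  1 × C: 3 H
  1 × C: no H
  1 × N (charge +1): 3 H
  1 × N (aromatic): no H
  1 × N: no H
  1 × O: no H
  Total hydrogens = 8.
Net charge +1.
Molecular formula: C7H8I2N3O3+

C7H8I2N3O3+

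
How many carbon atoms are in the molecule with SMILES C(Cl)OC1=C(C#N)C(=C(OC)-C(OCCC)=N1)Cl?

The symbol for carbon appears 11 times in the SMILES. (Cl is a single chlorine, not C + l.)

11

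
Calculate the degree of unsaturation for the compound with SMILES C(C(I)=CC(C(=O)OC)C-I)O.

Molecular formula from the SMILES: C7H10I2O3.
DoU = (2C + 2 + N − H − X)/2 = (2·7 + 2 + 0 − 10 − 2)/2 = 4/2 = 2.
(Structurally: 0 ring(s) + 2 π bond(s) = 2.)

2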